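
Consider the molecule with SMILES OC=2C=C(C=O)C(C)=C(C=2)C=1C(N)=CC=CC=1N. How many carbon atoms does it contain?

Count every carbon token in the SMILES (each C, including those in ring-closure positions and inside branches).
Carbon count: 14.

14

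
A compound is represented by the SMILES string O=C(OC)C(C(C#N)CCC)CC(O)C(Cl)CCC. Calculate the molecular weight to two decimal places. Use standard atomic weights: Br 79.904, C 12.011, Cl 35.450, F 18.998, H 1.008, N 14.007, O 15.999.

First, the molecular formula is C14H24ClNO3 (counting implicit H from valence).
  C: 14 × 12.011 = 168.154
  Cl: 1 × 35.450 = 35.450
  H: 24 × 1.008 = 24.192
  N: 1 × 14.007 = 14.007
  O: 3 × 15.999 = 47.997
Sum: 14×12.011 + 1×35.450 + 24×1.008 + 1×14.007 + 3×15.999 = 289.800 → 289.80 g/mol.

289.80 g/mol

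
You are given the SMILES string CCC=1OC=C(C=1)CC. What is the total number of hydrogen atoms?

12

Walk through each heavy atom and fill implicit hydrogens from standard valence (C 4, N 3, O 2, S 2, halogen 1):
  atom 1: C, bond orders sum to 1 (valence 4) → 3 H
  atom 2: C, bond orders sum to 2 (valence 4) → 2 H
  atom 3: C, bond orders sum to 4 (valence 4) → 0 H
  atom 4: O, bond orders sum to 2 (valence 2) → 0 H
  atom 5: C, bond orders sum to 3 (valence 4) → 1 H
  atom 6: C, bond orders sum to 4 (valence 4) → 0 H
  atom 7: C, bond orders sum to 3 (valence 4) → 1 H
  atom 8: C, bond orders sum to 2 (valence 4) → 2 H
  atom 9: C, bond orders sum to 1 (valence 4) → 3 H
Total hydrogens: 12.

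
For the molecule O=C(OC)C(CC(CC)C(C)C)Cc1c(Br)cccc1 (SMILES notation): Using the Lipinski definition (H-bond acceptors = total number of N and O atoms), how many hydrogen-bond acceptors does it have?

2

N atoms: 0; O atoms: 2.
Lipinski HBA = 0 + 2 = 2.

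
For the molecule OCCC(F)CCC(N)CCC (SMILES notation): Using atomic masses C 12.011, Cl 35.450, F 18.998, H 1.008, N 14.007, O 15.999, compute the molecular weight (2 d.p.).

First, the molecular formula is C9H20FNO (counting implicit H from valence).
  C: 9 × 12.011 = 108.099
  F: 1 × 18.998 = 18.998
  H: 20 × 1.008 = 20.160
  N: 1 × 14.007 = 14.007
  O: 1 × 15.999 = 15.999
Sum: 9×12.011 + 1×18.998 + 20×1.008 + 1×14.007 + 1×15.999 = 177.263 → 177.26 g/mol.

177.26 g/mol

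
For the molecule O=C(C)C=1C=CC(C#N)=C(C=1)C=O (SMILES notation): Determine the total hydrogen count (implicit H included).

7

Walk through each heavy atom and fill implicit hydrogens from standard valence (C 4, N 3, O 2, S 2, halogen 1):
  atom 1: O, bond orders sum to 2 (valence 2) → 0 H
  atom 2: C, bond orders sum to 4 (valence 4) → 0 H
  atom 3: C, bond orders sum to 1 (valence 4) → 3 H
  atom 4: C, bond orders sum to 4 (valence 4) → 0 H
  atom 5: C, bond orders sum to 3 (valence 4) → 1 H
  atom 6: C, bond orders sum to 3 (valence 4) → 1 H
  atom 7: C, bond orders sum to 4 (valence 4) → 0 H
  atom 8: C, bond orders sum to 4 (valence 4) → 0 H
  atom 9: N, bond orders sum to 3 (valence 3) → 0 H
  atom 10: C, bond orders sum to 4 (valence 4) → 0 H
  atom 11: C, bond orders sum to 3 (valence 4) → 1 H
  atom 12: C, bond orders sum to 3 (valence 4) → 1 H
  atom 13: O, bond orders sum to 2 (valence 2) → 0 H
Total hydrogens: 7.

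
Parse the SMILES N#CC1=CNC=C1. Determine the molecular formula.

C5H4N2

Walk through each heavy atom and fill implicit hydrogens from standard valence (C 4, N 3, O 2, S 2, halogen 1):
  atom 1: N, bond orders sum to 3 (valence 3) → 0 H
  atom 2: C, bond orders sum to 4 (valence 4) → 0 H
  atom 3: C, bond orders sum to 4 (valence 4) → 0 H
  atom 4: C, bond orders sum to 3 (valence 4) → 1 H
  atom 5: N, bond orders sum to 2 (valence 3) → 1 H
  atom 6: C, bond orders sum to 3 (valence 4) → 1 H
  atom 7: C, bond orders sum to 3 (valence 4) → 1 H
Totals → C:5, H:4, N:2.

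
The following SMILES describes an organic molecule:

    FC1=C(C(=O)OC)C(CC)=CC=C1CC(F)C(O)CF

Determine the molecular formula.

C14H17F3O3

Walk through each heavy atom and fill implicit hydrogens from standard valence (C 4, N 3, O 2, S 2, halogen 1):
  atom 1: F (halogen, monovalent) → 0 H
  atom 2: C, bond orders sum to 4 (valence 4) → 0 H
  atom 3: C, bond orders sum to 4 (valence 4) → 0 H
  atom 4: C, bond orders sum to 4 (valence 4) → 0 H
  atom 5: O, bond orders sum to 2 (valence 2) → 0 H
  atom 6: O, bond orders sum to 2 (valence 2) → 0 H
  atom 7: C, bond orders sum to 1 (valence 4) → 3 H
  atom 8: C, bond orders sum to 4 (valence 4) → 0 H
  atom 9: C, bond orders sum to 2 (valence 4) → 2 H
  atom 10: C, bond orders sum to 1 (valence 4) → 3 H
  atom 11: C, bond orders sum to 3 (valence 4) → 1 H
  atom 12: C, bond orders sum to 3 (valence 4) → 1 H
  atom 13: C, bond orders sum to 4 (valence 4) → 0 H
  atom 14: C, bond orders sum to 2 (valence 4) → 2 H
  atom 15: C, bond orders sum to 3 (valence 4) → 1 H
  atom 16: F (halogen, monovalent) → 0 H
  atom 17: C, bond orders sum to 3 (valence 4) → 1 H
  atom 18: O, bond orders sum to 1 (valence 2) → 1 H
  atom 19: C, bond orders sum to 2 (valence 4) → 2 H
  atom 20: F (halogen, monovalent) → 0 H
Totals → C:14, H:17, F:3, O:3.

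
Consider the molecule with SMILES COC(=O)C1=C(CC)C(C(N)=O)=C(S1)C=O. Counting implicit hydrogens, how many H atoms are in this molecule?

11

Walk through each heavy atom and fill implicit hydrogens from standard valence (C 4, N 3, O 2, S 2, halogen 1):
  atom 1: C, bond orders sum to 1 (valence 4) → 3 H
  atom 2: O, bond orders sum to 2 (valence 2) → 0 H
  atom 3: C, bond orders sum to 4 (valence 4) → 0 H
  atom 4: O, bond orders sum to 2 (valence 2) → 0 H
  atom 5: C, bond orders sum to 4 (valence 4) → 0 H
  atom 6: C, bond orders sum to 4 (valence 4) → 0 H
  atom 7: C, bond orders sum to 2 (valence 4) → 2 H
  atom 8: C, bond orders sum to 1 (valence 4) → 3 H
  atom 9: C, bond orders sum to 4 (valence 4) → 0 H
  atom 10: C, bond orders sum to 4 (valence 4) → 0 H
  atom 11: N, bond orders sum to 1 (valence 3) → 2 H
  atom 12: O, bond orders sum to 2 (valence 2) → 0 H
  atom 13: C, bond orders sum to 4 (valence 4) → 0 H
  atom 14: S, bond orders sum to 2 (valence 2) → 0 H
  atom 15: C, bond orders sum to 3 (valence 4) → 1 H
  atom 16: O, bond orders sum to 2 (valence 2) → 0 H
Total hydrogens: 11.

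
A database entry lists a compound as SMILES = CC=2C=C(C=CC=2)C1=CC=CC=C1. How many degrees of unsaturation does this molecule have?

Degree of unsaturation = (number of rings) + (number of π bonds).
Ring closures in the SMILES: 2.
π bonds: 6 double bonds (each 1 DoU) → 6 DoU from unsaturation.
Total DoU = 2 + 6 = 8.

8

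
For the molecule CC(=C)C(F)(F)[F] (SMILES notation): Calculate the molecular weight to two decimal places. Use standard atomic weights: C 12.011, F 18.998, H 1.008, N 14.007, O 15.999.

110.08 g/mol

First, the molecular formula is C4H5F3 (counting implicit H from valence).
  C: 4 × 12.011 = 48.044
  F: 3 × 18.998 = 56.994
  H: 5 × 1.008 = 5.040
Sum: 4×12.011 + 3×18.998 + 5×1.008 = 110.078 → 110.08 g/mol.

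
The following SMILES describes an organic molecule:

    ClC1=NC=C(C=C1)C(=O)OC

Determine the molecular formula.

Walk through each heavy atom and fill implicit hydrogens from standard valence (C 4, N 3, O 2, S 2, halogen 1):
  atom 1: Cl (halogen, monovalent) → 0 H
  atom 2: C, bond orders sum to 4 (valence 4) → 0 H
  atom 3: N, bond orders sum to 3 (valence 3) → 0 H
  atom 4: C, bond orders sum to 3 (valence 4) → 1 H
  atom 5: C, bond orders sum to 4 (valence 4) → 0 H
  atom 6: C, bond orders sum to 3 (valence 4) → 1 H
  atom 7: C, bond orders sum to 3 (valence 4) → 1 H
  atom 8: C, bond orders sum to 4 (valence 4) → 0 H
  atom 9: O, bond orders sum to 2 (valence 2) → 0 H
  atom 10: O, bond orders sum to 2 (valence 2) → 0 H
  atom 11: C, bond orders sum to 1 (valence 4) → 3 H
Totals → C:7, H:6, Cl:1, N:1, O:2.

C7H6ClNO2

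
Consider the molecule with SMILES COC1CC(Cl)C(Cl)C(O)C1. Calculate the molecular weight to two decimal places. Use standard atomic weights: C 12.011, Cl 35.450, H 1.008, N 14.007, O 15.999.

199.07 g/mol

First, the molecular formula is C7H12Cl2O2 (counting implicit H from valence).
  C: 7 × 12.011 = 84.077
  Cl: 2 × 35.450 = 70.900
  H: 12 × 1.008 = 12.096
  O: 2 × 15.999 = 31.998
Sum: 7×12.011 + 2×35.450 + 12×1.008 + 2×15.999 = 199.071 → 199.07 g/mol.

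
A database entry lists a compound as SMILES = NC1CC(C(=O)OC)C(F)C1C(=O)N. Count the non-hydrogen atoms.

14

Every atom symbol written in the SMILES (organic subset) is one heavy atom; implicit H are not written.
Heavy atoms by element → C:8, F:1, N:2, O:3.
Total: 14.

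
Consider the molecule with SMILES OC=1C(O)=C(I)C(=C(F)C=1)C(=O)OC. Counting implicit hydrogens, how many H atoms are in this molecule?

6

Walk through each heavy atom and fill implicit hydrogens from standard valence (C 4, N 3, O 2, S 2, halogen 1):
  atom 1: O, bond orders sum to 1 (valence 2) → 1 H
  atom 2: C, bond orders sum to 4 (valence 4) → 0 H
  atom 3: C, bond orders sum to 4 (valence 4) → 0 H
  atom 4: O, bond orders sum to 1 (valence 2) → 1 H
  atom 5: C, bond orders sum to 4 (valence 4) → 0 H
  atom 6: I (halogen, monovalent) → 0 H
  atom 7: C, bond orders sum to 4 (valence 4) → 0 H
  atom 8: C, bond orders sum to 4 (valence 4) → 0 H
  atom 9: F (halogen, monovalent) → 0 H
  atom 10: C, bond orders sum to 3 (valence 4) → 1 H
  atom 11: C, bond orders sum to 4 (valence 4) → 0 H
  atom 12: O, bond orders sum to 2 (valence 2) → 0 H
  atom 13: O, bond orders sum to 2 (valence 2) → 0 H
  atom 14: C, bond orders sum to 1 (valence 4) → 3 H
Total hydrogens: 6.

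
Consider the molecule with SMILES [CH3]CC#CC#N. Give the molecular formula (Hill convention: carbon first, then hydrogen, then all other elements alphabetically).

C5H5N

Walk through each heavy atom and fill implicit hydrogens from standard valence (C 4, N 3, O 2, S 2, halogen 1):
  atom 1: C with explicit H count 3
  atom 2: C, bond orders sum to 2 (valence 4) → 2 H
  atom 3: C, bond orders sum to 4 (valence 4) → 0 H
  atom 4: C, bond orders sum to 4 (valence 4) → 0 H
  atom 5: C, bond orders sum to 4 (valence 4) → 0 H
  atom 6: N, bond orders sum to 3 (valence 3) → 0 H
Totals → C:5, H:5, N:1.
In Hill order: C5H5N.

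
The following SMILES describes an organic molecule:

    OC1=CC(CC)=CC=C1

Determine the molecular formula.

C8H10O

Walk through each heavy atom and fill implicit hydrogens from standard valence (C 4, N 3, O 2, S 2, halogen 1):
  atom 1: O, bond orders sum to 1 (valence 2) → 1 H
  atom 2: C, bond orders sum to 4 (valence 4) → 0 H
  atom 3: C, bond orders sum to 3 (valence 4) → 1 H
  atom 4: C, bond orders sum to 4 (valence 4) → 0 H
  atom 5: C, bond orders sum to 2 (valence 4) → 2 H
  atom 6: C, bond orders sum to 1 (valence 4) → 3 H
  atom 7: C, bond orders sum to 3 (valence 4) → 1 H
  atom 8: C, bond orders sum to 3 (valence 4) → 1 H
  atom 9: C, bond orders sum to 3 (valence 4) → 1 H
Totals → C:8, H:10, O:1.
In Hill order: C8H10O.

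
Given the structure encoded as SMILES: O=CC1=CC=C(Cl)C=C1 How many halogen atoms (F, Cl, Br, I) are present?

1

Halogen atoms appear at heavy-atom position 7 (1×Cl).
Other groups present: 1 aldehyde.
Halogen count: 1.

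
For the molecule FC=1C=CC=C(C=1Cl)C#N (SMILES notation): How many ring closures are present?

In SMILES, each pair of matching ring-closure digits denotes one ring-closing bond; the number of such bonds equals the number of independent rings.
Ring-closure bonds here: 1.

1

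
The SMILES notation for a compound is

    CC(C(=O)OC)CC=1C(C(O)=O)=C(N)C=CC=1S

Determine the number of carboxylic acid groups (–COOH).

1

The carboxylic acid motif appears at heavy-atom position 10 in the SMILES.
Other groups present: 1 ester, 1 primary amine, 1 thiol.
Carboxylic acid count: 1.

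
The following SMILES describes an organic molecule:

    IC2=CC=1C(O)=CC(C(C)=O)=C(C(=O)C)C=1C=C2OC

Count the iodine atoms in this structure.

Scan the SMILES for I atoms (remember two-letter symbols like Cl and Br are single atoms).
Iodine count: 1.

1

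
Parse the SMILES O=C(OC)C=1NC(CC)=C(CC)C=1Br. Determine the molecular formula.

Walk through each heavy atom and fill implicit hydrogens from standard valence (C 4, N 3, O 2, S 2, halogen 1):
  atom 1: O, bond orders sum to 2 (valence 2) → 0 H
  atom 2: C, bond orders sum to 4 (valence 4) → 0 H
  atom 3: O, bond orders sum to 2 (valence 2) → 0 H
  atom 4: C, bond orders sum to 1 (valence 4) → 3 H
  atom 5: C, bond orders sum to 4 (valence 4) → 0 H
  atom 6: N, bond orders sum to 2 (valence 3) → 1 H
  atom 7: C, bond orders sum to 4 (valence 4) → 0 H
  atom 8: C, bond orders sum to 2 (valence 4) → 2 H
  atom 9: C, bond orders sum to 1 (valence 4) → 3 H
  atom 10: C, bond orders sum to 4 (valence 4) → 0 H
  atom 11: C, bond orders sum to 2 (valence 4) → 2 H
  atom 12: C, bond orders sum to 1 (valence 4) → 3 H
  atom 13: C, bond orders sum to 4 (valence 4) → 0 H
  atom 14: Br (halogen, monovalent) → 0 H
Totals → C:10, H:14, Br:1, N:1, O:2.

C10H14BrNO2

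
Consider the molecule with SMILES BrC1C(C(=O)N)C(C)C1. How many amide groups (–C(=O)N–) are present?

1

The amide motif appears at heavy-atom position 4 in the SMILES.
Amide count: 1.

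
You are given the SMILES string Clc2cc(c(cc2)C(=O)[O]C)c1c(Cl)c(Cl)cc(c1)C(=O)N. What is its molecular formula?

C15H10Cl3NO3

Walk through each heavy atom and fill implicit hydrogens from standard valence (C 4, N 3, O 2, S 2, halogen 1); for lowercase aromatic atoms, an aromatic c carries 1 H when it has two neighbours and 0 H with three, and aromatic n carries 0 H:
  atom 1: Cl (halogen, monovalent) → 0 H
  atom 2: aromatic c, 3 neighbours → 0 H
  atom 3: aromatic c, 2 neighbours → 1 H
  atom 4: aromatic c, 3 neighbours → 0 H
  atom 5: aromatic c, 3 neighbours → 0 H
  atom 6: aromatic c, 2 neighbours → 1 H
  atom 7: aromatic c, 2 neighbours → 1 H
  atom 8: C, bond orders sum to 4 (valence 4) → 0 H
  atom 9: O, bond orders sum to 2 (valence 2) → 0 H
  atom 10: O with explicit H count 0
  atom 11: C, bond orders sum to 1 (valence 4) → 3 H
  atom 12: aromatic c, 3 neighbours → 0 H
  atom 13: aromatic c, 3 neighbours → 0 H
  atom 14: Cl (halogen, monovalent) → 0 H
  atom 15: aromatic c, 3 neighbours → 0 H
  atom 16: Cl (halogen, monovalent) → 0 H
  atom 17: aromatic c, 2 neighbours → 1 H
  atom 18: aromatic c, 3 neighbours → 0 H
  atom 19: aromatic c, 2 neighbours → 1 H
  atom 20: C, bond orders sum to 4 (valence 4) → 0 H
  atom 21: O, bond orders sum to 2 (valence 2) → 0 H
  atom 22: N, bond orders sum to 1 (valence 3) → 2 H
Totals → C:15, H:10, Cl:3, N:1, O:3.
In Hill order: C15H10Cl3NO3.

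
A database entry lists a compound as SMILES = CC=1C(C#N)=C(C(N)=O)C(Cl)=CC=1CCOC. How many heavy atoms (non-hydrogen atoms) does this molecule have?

17

Every atom symbol written in the SMILES (organic subset) is one heavy atom; implicit H are not written.
Heavy atoms by element → C:12, Cl:1, N:2, O:2.
Total: 17.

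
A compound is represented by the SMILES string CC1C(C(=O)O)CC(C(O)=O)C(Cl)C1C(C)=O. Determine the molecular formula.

Walk through each heavy atom and fill implicit hydrogens from standard valence (C 4, N 3, O 2, S 2, halogen 1):
  atom 1: C, bond orders sum to 1 (valence 4) → 3 H
  atom 2: C, bond orders sum to 3 (valence 4) → 1 H
  atom 3: C, bond orders sum to 3 (valence 4) → 1 H
  atom 4: C, bond orders sum to 4 (valence 4) → 0 H
  atom 5: O, bond orders sum to 2 (valence 2) → 0 H
  atom 6: O, bond orders sum to 1 (valence 2) → 1 H
  atom 7: C, bond orders sum to 2 (valence 4) → 2 H
  atom 8: C, bond orders sum to 3 (valence 4) → 1 H
  atom 9: C, bond orders sum to 4 (valence 4) → 0 H
  atom 10: O, bond orders sum to 1 (valence 2) → 1 H
  atom 11: O, bond orders sum to 2 (valence 2) → 0 H
  atom 12: C, bond orders sum to 3 (valence 4) → 1 H
  atom 13: Cl (halogen, monovalent) → 0 H
  atom 14: C, bond orders sum to 3 (valence 4) → 1 H
  atom 15: C, bond orders sum to 4 (valence 4) → 0 H
  atom 16: C, bond orders sum to 1 (valence 4) → 3 H
  atom 17: O, bond orders sum to 2 (valence 2) → 0 H
Totals → C:11, H:15, Cl:1, O:5.
In Hill order: C11H15ClO5.

C11H15ClO5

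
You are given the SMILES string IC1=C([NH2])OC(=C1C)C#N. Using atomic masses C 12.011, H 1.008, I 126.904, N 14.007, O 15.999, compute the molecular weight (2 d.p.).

First, the molecular formula is C6H5IN2O (counting implicit H from valence).
  C: 6 × 12.011 = 72.066
  H: 5 × 1.008 = 5.040
  I: 1 × 126.904 = 126.904
  N: 2 × 14.007 = 28.014
  O: 1 × 15.999 = 15.999
Sum: 6×12.011 + 5×1.008 + 1×126.904 + 2×14.007 + 1×15.999 = 248.023 → 248.02 g/mol.

248.02 g/mol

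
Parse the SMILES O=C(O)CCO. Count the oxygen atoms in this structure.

3

Scan the SMILES for O atoms (remember two-letter symbols like Cl and Br are single atoms).
Oxygen count: 3.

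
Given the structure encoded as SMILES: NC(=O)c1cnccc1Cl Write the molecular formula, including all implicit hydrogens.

C6H5ClN2O

Walk through each heavy atom and fill implicit hydrogens from standard valence (C 4, N 3, O 2, S 2, halogen 1); for lowercase aromatic atoms, an aromatic c carries 1 H when it has two neighbours and 0 H with three, and aromatic n carries 0 H:
  atom 1: N, bond orders sum to 1 (valence 3) → 2 H
  atom 2: C, bond orders sum to 4 (valence 4) → 0 H
  atom 3: O, bond orders sum to 2 (valence 2) → 0 H
  atom 4: aromatic c, 3 neighbours → 0 H
  atom 5: aromatic c, 2 neighbours → 1 H
  atom 6: aromatic n, 2 neighbours → 0 H
  atom 7: aromatic c, 2 neighbours → 1 H
  atom 8: aromatic c, 2 neighbours → 1 H
  atom 9: aromatic c, 3 neighbours → 0 H
  atom 10: Cl (halogen, monovalent) → 0 H
Totals → C:6, H:5, Cl:1, N:2, O:1.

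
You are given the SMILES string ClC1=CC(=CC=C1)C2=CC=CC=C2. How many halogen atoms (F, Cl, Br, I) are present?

1

Halogen atoms appear at heavy-atom position 1 (1×Cl).
Halogen count: 1.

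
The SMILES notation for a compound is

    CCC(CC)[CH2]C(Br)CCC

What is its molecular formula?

C10H21Br

Walk through each heavy atom and fill implicit hydrogens from standard valence (C 4, N 3, O 2, S 2, halogen 1):
  atom 1: C, bond orders sum to 1 (valence 4) → 3 H
  atom 2: C, bond orders sum to 2 (valence 4) → 2 H
  atom 3: C, bond orders sum to 3 (valence 4) → 1 H
  atom 4: C, bond orders sum to 2 (valence 4) → 2 H
  atom 5: C, bond orders sum to 1 (valence 4) → 3 H
  atom 6: C with explicit H count 2
  atom 7: C, bond orders sum to 3 (valence 4) → 1 H
  atom 8: Br (halogen, monovalent) → 0 H
  atom 9: C, bond orders sum to 2 (valence 4) → 2 H
  atom 10: C, bond orders sum to 2 (valence 4) → 2 H
  atom 11: C, bond orders sum to 1 (valence 4) → 3 H
Totals → C:10, H:21, Br:1.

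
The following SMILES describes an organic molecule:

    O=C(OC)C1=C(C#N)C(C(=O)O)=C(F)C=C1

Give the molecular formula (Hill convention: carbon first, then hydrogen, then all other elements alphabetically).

Walk through each heavy atom and fill implicit hydrogens from standard valence (C 4, N 3, O 2, S 2, halogen 1):
  atom 1: O, bond orders sum to 2 (valence 2) → 0 H
  atom 2: C, bond orders sum to 4 (valence 4) → 0 H
  atom 3: O, bond orders sum to 2 (valence 2) → 0 H
  atom 4: C, bond orders sum to 1 (valence 4) → 3 H
  atom 5: C, bond orders sum to 4 (valence 4) → 0 H
  atom 6: C, bond orders sum to 4 (valence 4) → 0 H
  atom 7: C, bond orders sum to 4 (valence 4) → 0 H
  atom 8: N, bond orders sum to 3 (valence 3) → 0 H
  atom 9: C, bond orders sum to 4 (valence 4) → 0 H
  atom 10: C, bond orders sum to 4 (valence 4) → 0 H
  atom 11: O, bond orders sum to 2 (valence 2) → 0 H
  atom 12: O, bond orders sum to 1 (valence 2) → 1 H
  atom 13: C, bond orders sum to 4 (valence 4) → 0 H
  atom 14: F (halogen, monovalent) → 0 H
  atom 15: C, bond orders sum to 3 (valence 4) → 1 H
  atom 16: C, bond orders sum to 3 (valence 4) → 1 H
Totals → C:10, H:6, F:1, N:1, O:4.
In Hill order: C10H6FNO4.

C10H6FNO4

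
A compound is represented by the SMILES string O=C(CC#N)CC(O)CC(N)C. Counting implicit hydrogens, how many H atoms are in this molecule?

14

Walk through each heavy atom and fill implicit hydrogens from standard valence (C 4, N 3, O 2, S 2, halogen 1):
  atom 1: O, bond orders sum to 2 (valence 2) → 0 H
  atom 2: C, bond orders sum to 4 (valence 4) → 0 H
  atom 3: C, bond orders sum to 2 (valence 4) → 2 H
  atom 4: C, bond orders sum to 4 (valence 4) → 0 H
  atom 5: N, bond orders sum to 3 (valence 3) → 0 H
  atom 6: C, bond orders sum to 2 (valence 4) → 2 H
  atom 7: C, bond orders sum to 3 (valence 4) → 1 H
  atom 8: O, bond orders sum to 1 (valence 2) → 1 H
  atom 9: C, bond orders sum to 2 (valence 4) → 2 H
  atom 10: C, bond orders sum to 3 (valence 4) → 1 H
  atom 11: N, bond orders sum to 1 (valence 3) → 2 H
  atom 12: C, bond orders sum to 1 (valence 4) → 3 H
Total hydrogens: 14.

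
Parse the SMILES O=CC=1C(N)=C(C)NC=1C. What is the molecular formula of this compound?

C7H10N2O

Walk through each heavy atom and fill implicit hydrogens from standard valence (C 4, N 3, O 2, S 2, halogen 1):
  atom 1: O, bond orders sum to 2 (valence 2) → 0 H
  atom 2: C, bond orders sum to 3 (valence 4) → 1 H
  atom 3: C, bond orders sum to 4 (valence 4) → 0 H
  atom 4: C, bond orders sum to 4 (valence 4) → 0 H
  atom 5: N, bond orders sum to 1 (valence 3) → 2 H
  atom 6: C, bond orders sum to 4 (valence 4) → 0 H
  atom 7: C, bond orders sum to 1 (valence 4) → 3 H
  atom 8: N, bond orders sum to 2 (valence 3) → 1 H
  atom 9: C, bond orders sum to 4 (valence 4) → 0 H
  atom 10: C, bond orders sum to 1 (valence 4) → 3 H
Totals → C:7, H:10, N:2, O:1.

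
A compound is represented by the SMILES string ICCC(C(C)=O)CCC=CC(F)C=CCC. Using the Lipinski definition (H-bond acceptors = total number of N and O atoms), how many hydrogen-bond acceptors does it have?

1

N atoms: 0; O atoms: 1.
Lipinski HBA = 0 + 1 = 1.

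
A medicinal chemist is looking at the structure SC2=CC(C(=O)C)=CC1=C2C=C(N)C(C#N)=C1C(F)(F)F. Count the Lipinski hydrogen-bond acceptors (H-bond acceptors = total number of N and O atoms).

N atoms: 2; O atoms: 1.
Lipinski HBA = 2 + 1 = 3.

3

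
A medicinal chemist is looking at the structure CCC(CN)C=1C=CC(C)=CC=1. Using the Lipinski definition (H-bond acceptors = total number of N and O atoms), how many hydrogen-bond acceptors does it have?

N atoms: 1; O atoms: 0.
Lipinski HBA = 1 + 0 = 1.

1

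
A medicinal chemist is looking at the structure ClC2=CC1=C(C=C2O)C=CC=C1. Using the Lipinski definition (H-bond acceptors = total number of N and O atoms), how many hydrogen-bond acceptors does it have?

N atoms: 0; O atoms: 1.
Lipinski HBA = 0 + 1 = 1.

1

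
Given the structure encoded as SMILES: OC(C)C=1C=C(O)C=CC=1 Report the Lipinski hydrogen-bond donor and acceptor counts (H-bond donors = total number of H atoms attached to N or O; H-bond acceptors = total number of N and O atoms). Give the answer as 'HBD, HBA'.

2, 2

Donors: find every N or O and count the H atoms it carries.
  atom 1 (O): bond orders sum to 1 → 1 H
  atom 7 (O): bond orders sum to 1 → 1 H
Lipinski HBD = 2.
Acceptors: N atoms = 0, O atoms = 2 → HBA = 2.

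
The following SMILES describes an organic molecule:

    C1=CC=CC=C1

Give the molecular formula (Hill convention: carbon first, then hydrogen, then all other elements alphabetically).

C6H6

Walk through each heavy atom and fill implicit hydrogens from standard valence (C 4, N 3, O 2, S 2, halogen 1):
  atom 1: C, bond orders sum to 3 (valence 4) → 1 H
  atom 2: C, bond orders sum to 3 (valence 4) → 1 H
  atom 3: C, bond orders sum to 3 (valence 4) → 1 H
  atom 4: C, bond orders sum to 3 (valence 4) → 1 H
  atom 5: C, bond orders sum to 3 (valence 4) → 1 H
  atom 6: C, bond orders sum to 3 (valence 4) → 1 H
Totals → C:6, H:6.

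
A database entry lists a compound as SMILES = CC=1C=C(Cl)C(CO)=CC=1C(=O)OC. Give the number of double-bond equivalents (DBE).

5

Degree of unsaturation = (number of rings) + (number of π bonds).
Ring closures in the SMILES: 1.
π bonds: 4 double bonds (each 1 DoU) → 4 DoU from unsaturation.
Total DoU = 1 + 4 = 5.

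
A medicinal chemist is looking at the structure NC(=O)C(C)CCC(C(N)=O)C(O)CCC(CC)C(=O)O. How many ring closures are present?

In SMILES, each pair of matching ring-closure digits denotes one ring-closing bond; the number of such bonds equals the number of independent rings.
Ring-closure bonds here: 0.

0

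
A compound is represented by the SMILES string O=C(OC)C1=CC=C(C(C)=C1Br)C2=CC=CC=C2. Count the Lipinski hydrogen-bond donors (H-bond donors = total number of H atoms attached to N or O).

Donors: find every N or O and count the H atoms it carries.
  atom 1 (O): bond orders sum to 2 → 0 H
  atom 3 (O): bond orders sum to 2 → 0 H
Lipinski HBD = 0.

0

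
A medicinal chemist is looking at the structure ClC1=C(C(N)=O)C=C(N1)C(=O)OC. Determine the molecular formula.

C7H7ClN2O3

Walk through each heavy atom and fill implicit hydrogens from standard valence (C 4, N 3, O 2, S 2, halogen 1):
  atom 1: Cl (halogen, monovalent) → 0 H
  atom 2: C, bond orders sum to 4 (valence 4) → 0 H
  atom 3: C, bond orders sum to 4 (valence 4) → 0 H
  atom 4: C, bond orders sum to 4 (valence 4) → 0 H
  atom 5: N, bond orders sum to 1 (valence 3) → 2 H
  atom 6: O, bond orders sum to 2 (valence 2) → 0 H
  atom 7: C, bond orders sum to 3 (valence 4) → 1 H
  atom 8: C, bond orders sum to 4 (valence 4) → 0 H
  atom 9: N, bond orders sum to 2 (valence 3) → 1 H
  atom 10: C, bond orders sum to 4 (valence 4) → 0 H
  atom 11: O, bond orders sum to 2 (valence 2) → 0 H
  atom 12: O, bond orders sum to 2 (valence 2) → 0 H
  atom 13: C, bond orders sum to 1 (valence 4) → 3 H
Totals → C:7, H:7, Cl:1, N:2, O:3.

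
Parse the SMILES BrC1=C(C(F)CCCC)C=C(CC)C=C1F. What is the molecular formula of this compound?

Walk through each heavy atom and fill implicit hydrogens from standard valence (C 4, N 3, O 2, S 2, halogen 1):
  atom 1: Br (halogen, monovalent) → 0 H
  atom 2: C, bond orders sum to 4 (valence 4) → 0 H
  atom 3: C, bond orders sum to 4 (valence 4) → 0 H
  atom 4: C, bond orders sum to 3 (valence 4) → 1 H
  atom 5: F (halogen, monovalent) → 0 H
  atom 6: C, bond orders sum to 2 (valence 4) → 2 H
  atom 7: C, bond orders sum to 2 (valence 4) → 2 H
  atom 8: C, bond orders sum to 2 (valence 4) → 2 H
  atom 9: C, bond orders sum to 1 (valence 4) → 3 H
  atom 10: C, bond orders sum to 3 (valence 4) → 1 H
  atom 11: C, bond orders sum to 4 (valence 4) → 0 H
  atom 12: C, bond orders sum to 2 (valence 4) → 2 H
  atom 13: C, bond orders sum to 1 (valence 4) → 3 H
  atom 14: C, bond orders sum to 3 (valence 4) → 1 H
  atom 15: C, bond orders sum to 4 (valence 4) → 0 H
  atom 16: F (halogen, monovalent) → 0 H
Totals → C:13, H:17, Br:1, F:2.
In Hill order: C13H17BrF2.

C13H17BrF2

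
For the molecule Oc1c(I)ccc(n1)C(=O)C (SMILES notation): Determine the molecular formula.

C7H6INO2

Walk through each heavy atom and fill implicit hydrogens from standard valence (C 4, N 3, O 2, S 2, halogen 1); for lowercase aromatic atoms, an aromatic c carries 1 H when it has two neighbours and 0 H with three, and aromatic n carries 0 H:
  atom 1: O, bond orders sum to 1 (valence 2) → 1 H
  atom 2: aromatic c, 3 neighbours → 0 H
  atom 3: aromatic c, 3 neighbours → 0 H
  atom 4: I (halogen, monovalent) → 0 H
  atom 5: aromatic c, 2 neighbours → 1 H
  atom 6: aromatic c, 2 neighbours → 1 H
  atom 7: aromatic c, 3 neighbours → 0 H
  atom 8: aromatic n, 2 neighbours → 0 H
  atom 9: C, bond orders sum to 4 (valence 4) → 0 H
  atom 10: O, bond orders sum to 2 (valence 2) → 0 H
  atom 11: C, bond orders sum to 1 (valence 4) → 3 H
Totals → C:7, H:6, I:1, N:1, O:2.
In Hill order: C7H6INO2.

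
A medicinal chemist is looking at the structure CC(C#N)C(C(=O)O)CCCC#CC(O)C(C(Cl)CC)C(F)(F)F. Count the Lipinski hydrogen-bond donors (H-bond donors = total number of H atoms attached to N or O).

Donors: find every N or O and count the H atoms it carries.
  atom 4 (N): bond orders sum to 3 → 0 H
  atom 7 (O): bond orders sum to 2 → 0 H
  atom 8 (O): bond orders sum to 1 → 1 H
  atom 15 (O): bond orders sum to 1 → 1 H
Lipinski HBD = 2.

2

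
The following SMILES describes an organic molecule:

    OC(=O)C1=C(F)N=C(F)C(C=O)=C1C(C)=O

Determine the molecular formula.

C9H5F2NO4

Walk through each heavy atom and fill implicit hydrogens from standard valence (C 4, N 3, O 2, S 2, halogen 1):
  atom 1: O, bond orders sum to 1 (valence 2) → 1 H
  atom 2: C, bond orders sum to 4 (valence 4) → 0 H
  atom 3: O, bond orders sum to 2 (valence 2) → 0 H
  atom 4: C, bond orders sum to 4 (valence 4) → 0 H
  atom 5: C, bond orders sum to 4 (valence 4) → 0 H
  atom 6: F (halogen, monovalent) → 0 H
  atom 7: N, bond orders sum to 3 (valence 3) → 0 H
  atom 8: C, bond orders sum to 4 (valence 4) → 0 H
  atom 9: F (halogen, monovalent) → 0 H
  atom 10: C, bond orders sum to 4 (valence 4) → 0 H
  atom 11: C, bond orders sum to 3 (valence 4) → 1 H
  atom 12: O, bond orders sum to 2 (valence 2) → 0 H
  atom 13: C, bond orders sum to 4 (valence 4) → 0 H
  atom 14: C, bond orders sum to 4 (valence 4) → 0 H
  atom 15: C, bond orders sum to 1 (valence 4) → 3 H
  atom 16: O, bond orders sum to 2 (valence 2) → 0 H
Totals → C:9, H:5, F:2, N:1, O:4.
In Hill order: C9H5F2NO4.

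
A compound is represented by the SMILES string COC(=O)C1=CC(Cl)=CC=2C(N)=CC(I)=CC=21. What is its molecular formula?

Walk through each heavy atom and fill implicit hydrogens from standard valence (C 4, N 3, O 2, S 2, halogen 1):
  atom 1: C, bond orders sum to 1 (valence 4) → 3 H
  atom 2: O, bond orders sum to 2 (valence 2) → 0 H
  atom 3: C, bond orders sum to 4 (valence 4) → 0 H
  atom 4: O, bond orders sum to 2 (valence 2) → 0 H
  atom 5: C, bond orders sum to 4 (valence 4) → 0 H
  atom 6: C, bond orders sum to 3 (valence 4) → 1 H
  atom 7: C, bond orders sum to 4 (valence 4) → 0 H
  atom 8: Cl (halogen, monovalent) → 0 H
  atom 9: C, bond orders sum to 3 (valence 4) → 1 H
  atom 10: C, bond orders sum to 4 (valence 4) → 0 H
  atom 11: C, bond orders sum to 4 (valence 4) → 0 H
  atom 12: N, bond orders sum to 1 (valence 3) → 2 H
  atom 13: C, bond orders sum to 3 (valence 4) → 1 H
  atom 14: C, bond orders sum to 4 (valence 4) → 0 H
  atom 15: I (halogen, monovalent) → 0 H
  atom 16: C, bond orders sum to 3 (valence 4) → 1 H
  atom 17: C, bond orders sum to 4 (valence 4) → 0 H
Totals → C:12, H:9, Cl:1, I:1, N:1, O:2.

C12H9ClINO2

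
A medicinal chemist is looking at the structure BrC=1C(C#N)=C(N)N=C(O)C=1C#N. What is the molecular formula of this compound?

C7H3BrN4O

Walk through each heavy atom and fill implicit hydrogens from standard valence (C 4, N 3, O 2, S 2, halogen 1):
  atom 1: Br (halogen, monovalent) → 0 H
  atom 2: C, bond orders sum to 4 (valence 4) → 0 H
  atom 3: C, bond orders sum to 4 (valence 4) → 0 H
  atom 4: C, bond orders sum to 4 (valence 4) → 0 H
  atom 5: N, bond orders sum to 3 (valence 3) → 0 H
  atom 6: C, bond orders sum to 4 (valence 4) → 0 H
  atom 7: N, bond orders sum to 1 (valence 3) → 2 H
  atom 8: N, bond orders sum to 3 (valence 3) → 0 H
  atom 9: C, bond orders sum to 4 (valence 4) → 0 H
  atom 10: O, bond orders sum to 1 (valence 2) → 1 H
  atom 11: C, bond orders sum to 4 (valence 4) → 0 H
  atom 12: C, bond orders sum to 4 (valence 4) → 0 H
  atom 13: N, bond orders sum to 3 (valence 3) → 0 H
Totals → C:7, H:3, Br:1, N:4, O:1.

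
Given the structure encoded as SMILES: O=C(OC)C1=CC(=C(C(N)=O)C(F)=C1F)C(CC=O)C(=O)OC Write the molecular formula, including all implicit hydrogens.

Walk through each heavy atom and fill implicit hydrogens from standard valence (C 4, N 3, O 2, S 2, halogen 1):
  atom 1: O, bond orders sum to 2 (valence 2) → 0 H
  atom 2: C, bond orders sum to 4 (valence 4) → 0 H
  atom 3: O, bond orders sum to 2 (valence 2) → 0 H
  atom 4: C, bond orders sum to 1 (valence 4) → 3 H
  atom 5: C, bond orders sum to 4 (valence 4) → 0 H
  atom 6: C, bond orders sum to 3 (valence 4) → 1 H
  atom 7: C, bond orders sum to 4 (valence 4) → 0 H
  atom 8: C, bond orders sum to 4 (valence 4) → 0 H
  atom 9: C, bond orders sum to 4 (valence 4) → 0 H
  atom 10: N, bond orders sum to 1 (valence 3) → 2 H
  atom 11: O, bond orders sum to 2 (valence 2) → 0 H
  atom 12: C, bond orders sum to 4 (valence 4) → 0 H
  atom 13: F (halogen, monovalent) → 0 H
  atom 14: C, bond orders sum to 4 (valence 4) → 0 H
  atom 15: F (halogen, monovalent) → 0 H
  atom 16: C, bond orders sum to 3 (valence 4) → 1 H
  atom 17: C, bond orders sum to 2 (valence 4) → 2 H
  atom 18: C, bond orders sum to 3 (valence 4) → 1 H
  atom 19: O, bond orders sum to 2 (valence 2) → 0 H
  atom 20: C, bond orders sum to 4 (valence 4) → 0 H
  atom 21: O, bond orders sum to 2 (valence 2) → 0 H
  atom 22: O, bond orders sum to 2 (valence 2) → 0 H
  atom 23: C, bond orders sum to 1 (valence 4) → 3 H
Totals → C:14, H:13, F:2, N:1, O:6.
In Hill order: C14H13F2NO6.

C14H13F2NO6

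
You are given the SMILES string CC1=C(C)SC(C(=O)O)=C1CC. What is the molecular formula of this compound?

Walk through each heavy atom and fill implicit hydrogens from standard valence (C 4, N 3, O 2, S 2, halogen 1):
  atom 1: C, bond orders sum to 1 (valence 4) → 3 H
  atom 2: C, bond orders sum to 4 (valence 4) → 0 H
  atom 3: C, bond orders sum to 4 (valence 4) → 0 H
  atom 4: C, bond orders sum to 1 (valence 4) → 3 H
  atom 5: S, bond orders sum to 2 (valence 2) → 0 H
  atom 6: C, bond orders sum to 4 (valence 4) → 0 H
  atom 7: C, bond orders sum to 4 (valence 4) → 0 H
  atom 8: O, bond orders sum to 2 (valence 2) → 0 H
  atom 9: O, bond orders sum to 1 (valence 2) → 1 H
  atom 10: C, bond orders sum to 4 (valence 4) → 0 H
  atom 11: C, bond orders sum to 2 (valence 4) → 2 H
  atom 12: C, bond orders sum to 1 (valence 4) → 3 H
Totals → C:9, H:12, O:2, S:1.

C9H12O2S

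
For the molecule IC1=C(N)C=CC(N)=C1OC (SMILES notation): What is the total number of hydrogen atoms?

Walk through each heavy atom and fill implicit hydrogens from standard valence (C 4, N 3, O 2, S 2, halogen 1):
  atom 1: I (halogen, monovalent) → 0 H
  atom 2: C, bond orders sum to 4 (valence 4) → 0 H
  atom 3: C, bond orders sum to 4 (valence 4) → 0 H
  atom 4: N, bond orders sum to 1 (valence 3) → 2 H
  atom 5: C, bond orders sum to 3 (valence 4) → 1 H
  atom 6: C, bond orders sum to 3 (valence 4) → 1 H
  atom 7: C, bond orders sum to 4 (valence 4) → 0 H
  atom 8: N, bond orders sum to 1 (valence 3) → 2 H
  atom 9: C, bond orders sum to 4 (valence 4) → 0 H
  atom 10: O, bond orders sum to 2 (valence 2) → 0 H
  atom 11: C, bond orders sum to 1 (valence 4) → 3 H
Total hydrogens: 9.

9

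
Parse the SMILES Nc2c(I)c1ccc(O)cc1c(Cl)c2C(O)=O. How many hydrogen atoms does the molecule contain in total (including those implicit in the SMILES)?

7

Walk through each heavy atom and fill implicit hydrogens from standard valence (C 4, N 3, O 2, S 2, halogen 1); for lowercase aromatic atoms, an aromatic c carries 1 H when it has two neighbours and 0 H with three, and aromatic n carries 0 H:
  atom 1: N, bond orders sum to 1 (valence 3) → 2 H
  atom 2: aromatic c, 3 neighbours → 0 H
  atom 3: aromatic c, 3 neighbours → 0 H
  atom 4: I (halogen, monovalent) → 0 H
  atom 5: aromatic c, 3 neighbours → 0 H
  atom 6: aromatic c, 2 neighbours → 1 H
  atom 7: aromatic c, 2 neighbours → 1 H
  atom 8: aromatic c, 3 neighbours → 0 H
  atom 9: O, bond orders sum to 1 (valence 2) → 1 H
  atom 10: aromatic c, 2 neighbours → 1 H
  atom 11: aromatic c, 3 neighbours → 0 H
  atom 12: aromatic c, 3 neighbours → 0 H
  atom 13: Cl (halogen, monovalent) → 0 H
  atom 14: aromatic c, 3 neighbours → 0 H
  atom 15: C, bond orders sum to 4 (valence 4) → 0 H
  atom 16: O, bond orders sum to 1 (valence 2) → 1 H
  atom 17: O, bond orders sum to 2 (valence 2) → 0 H
Total hydrogens: 7.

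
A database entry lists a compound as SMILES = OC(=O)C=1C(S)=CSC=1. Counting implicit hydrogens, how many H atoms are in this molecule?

Walk through each heavy atom and fill implicit hydrogens from standard valence (C 4, N 3, O 2, S 2, halogen 1):
  atom 1: O, bond orders sum to 1 (valence 2) → 1 H
  atom 2: C, bond orders sum to 4 (valence 4) → 0 H
  atom 3: O, bond orders sum to 2 (valence 2) → 0 H
  atom 4: C, bond orders sum to 4 (valence 4) → 0 H
  atom 5: C, bond orders sum to 4 (valence 4) → 0 H
  atom 6: S, bond orders sum to 1 (valence 2) → 1 H
  atom 7: C, bond orders sum to 3 (valence 4) → 1 H
  atom 8: S, bond orders sum to 2 (valence 2) → 0 H
  atom 9: C, bond orders sum to 3 (valence 4) → 1 H
Total hydrogens: 4.

4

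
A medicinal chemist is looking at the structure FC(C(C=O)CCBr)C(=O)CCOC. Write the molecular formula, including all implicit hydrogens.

C9H14BrFO3

Walk through each heavy atom and fill implicit hydrogens from standard valence (C 4, N 3, O 2, S 2, halogen 1):
  atom 1: F (halogen, monovalent) → 0 H
  atom 2: C, bond orders sum to 3 (valence 4) → 1 H
  atom 3: C, bond orders sum to 3 (valence 4) → 1 H
  atom 4: C, bond orders sum to 3 (valence 4) → 1 H
  atom 5: O, bond orders sum to 2 (valence 2) → 0 H
  atom 6: C, bond orders sum to 2 (valence 4) → 2 H
  atom 7: C, bond orders sum to 2 (valence 4) → 2 H
  atom 8: Br (halogen, monovalent) → 0 H
  atom 9: C, bond orders sum to 4 (valence 4) → 0 H
  atom 10: O, bond orders sum to 2 (valence 2) → 0 H
  atom 11: C, bond orders sum to 2 (valence 4) → 2 H
  atom 12: C, bond orders sum to 2 (valence 4) → 2 H
  atom 13: O, bond orders sum to 2 (valence 2) → 0 H
  atom 14: C, bond orders sum to 1 (valence 4) → 3 H
Totals → C:9, H:14, Br:1, F:1, O:3.
In Hill order: C9H14BrFO3.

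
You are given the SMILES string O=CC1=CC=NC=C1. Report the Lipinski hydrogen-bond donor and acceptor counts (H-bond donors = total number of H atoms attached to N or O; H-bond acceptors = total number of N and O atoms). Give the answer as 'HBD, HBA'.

0, 2

Donors: find every N or O and count the H atoms it carries.
  atom 1 (O): bond orders sum to 2 → 0 H
  atom 6 (N): bond orders sum to 3 → 0 H
Lipinski HBD = 0.
Acceptors: N atoms = 1, O atoms = 1 → HBA = 2.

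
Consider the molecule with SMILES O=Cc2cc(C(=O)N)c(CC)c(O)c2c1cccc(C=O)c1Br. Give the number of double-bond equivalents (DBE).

11

Molecular formula: C17H14BrNO4.
DoU = (2C + 2 + N − H − X) / 2, where X is the halogen count and O/S are ignored.
    = (2·17 + 2 + 1 − 14 − 1) / 2 = 22 / 2 = 11.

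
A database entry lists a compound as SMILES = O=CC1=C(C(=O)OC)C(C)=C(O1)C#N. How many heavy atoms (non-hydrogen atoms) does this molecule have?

14

Every atom symbol written in the SMILES (organic subset) is one heavy atom; implicit H are not written.
Heavy atoms by element → C:9, N:1, O:4.
Total: 14.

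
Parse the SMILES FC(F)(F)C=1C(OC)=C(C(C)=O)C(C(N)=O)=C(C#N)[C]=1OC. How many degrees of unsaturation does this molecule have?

8

Degree of unsaturation = (number of rings) + (number of π bonds).
Ring closures in the SMILES: 1.
π bonds: 5 double bonds (each 1 DoU), 1 triple bond (each 2 DoU) → 7 DoU from unsaturation.
Total DoU = 1 + 7 = 8.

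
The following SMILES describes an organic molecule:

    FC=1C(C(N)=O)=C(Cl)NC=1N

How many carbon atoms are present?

5

Count every carbon token in the SMILES (each C, including those in ring-closure positions and inside branches).
Carbon count: 5.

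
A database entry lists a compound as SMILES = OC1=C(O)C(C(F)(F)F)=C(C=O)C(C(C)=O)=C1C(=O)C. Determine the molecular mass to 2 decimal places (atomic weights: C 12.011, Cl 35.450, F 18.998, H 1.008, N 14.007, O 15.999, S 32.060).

290.19 g/mol

First, the molecular formula is C12H9F3O5 (counting implicit H from valence).
  C: 12 × 12.011 = 144.132
  F: 3 × 18.998 = 56.994
  H: 9 × 1.008 = 9.072
  O: 5 × 15.999 = 79.995
Sum: 12×12.011 + 3×18.998 + 9×1.008 + 5×15.999 = 290.193 → 290.19 g/mol.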